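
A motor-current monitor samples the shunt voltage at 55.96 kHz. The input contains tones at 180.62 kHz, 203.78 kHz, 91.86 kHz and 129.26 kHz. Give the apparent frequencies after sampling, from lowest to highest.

12.74 kHz, 17.34 kHz, 20.06 kHz

fs/2 = 27.98 kHz.
180.62 kHz mod fs = 12.74 kHz.
12.74 kHz ≤ fs/2 = 27.98 kHz, appears at 12.74 kHz.
203.78 kHz mod fs = 35.9 kHz.
35.9 kHz > fs/2 = 27.98 kHz, folds to fs − 35.9 kHz = 20.06 kHz.
91.86 kHz mod fs = 35.9 kHz.
35.9 kHz > fs/2 = 27.98 kHz, folds to fs − 35.9 kHz = 20.06 kHz.
129.26 kHz mod fs = 17.34 kHz.
17.34 kHz ≤ fs/2 = 27.98 kHz, appears at 17.34 kHz.
Distinct values: {12.74 kHz, 17.34 kHz, 20.06 kHz}.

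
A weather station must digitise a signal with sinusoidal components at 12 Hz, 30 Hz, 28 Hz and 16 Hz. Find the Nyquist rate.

60 Hz

Highest-frequency component: 30 Hz.
Nyquist rate = 2 × 30 Hz = 60 Hz.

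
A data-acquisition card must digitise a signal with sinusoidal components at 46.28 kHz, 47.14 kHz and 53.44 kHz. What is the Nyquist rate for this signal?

106.88 kHz

Highest-frequency component: 53.44 kHz.
Nyquist rate = 2 × 53.44 kHz = 106.88 kHz.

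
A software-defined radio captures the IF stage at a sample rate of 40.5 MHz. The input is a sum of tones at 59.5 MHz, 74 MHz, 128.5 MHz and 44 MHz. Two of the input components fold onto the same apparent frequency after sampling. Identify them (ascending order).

fs/2 = 20.25 MHz.
59.5 MHz mod fs = 19 MHz.
19 MHz ≤ fs/2 = 20.25 MHz, appears at 19 MHz.
74 MHz mod fs = 33.5 MHz.
33.5 MHz > fs/2 = 20.25 MHz, folds to fs − 33.5 MHz = 7 MHz.
128.5 MHz mod fs = 7 MHz.
7 MHz ≤ fs/2 = 20.25 MHz, appears at 7 MHz.
44 MHz mod fs = 3.5 MHz.
3.5 MHz ≤ fs/2 = 20.25 MHz, appears at 3.5 MHz.
74 MHz and 128.5 MHz both map to 7 MHz.

74 MHz, 128.5 MHz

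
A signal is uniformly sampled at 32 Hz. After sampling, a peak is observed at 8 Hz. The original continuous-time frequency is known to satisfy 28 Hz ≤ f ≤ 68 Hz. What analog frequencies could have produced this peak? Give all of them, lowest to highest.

40 Hz, 56 Hz

Frequencies that alias to 8 Hz are k·fs ± 8 Hz for integer k ≥ 0.
k=0: 8 Hz.
k=1: 24 Hz, 40 Hz.
k=2: 56 Hz, 72 Hz.
k=3: 88 Hz, 104 Hz.
Within [28 Hz, 68 Hz]: 40 Hz, 56 Hz.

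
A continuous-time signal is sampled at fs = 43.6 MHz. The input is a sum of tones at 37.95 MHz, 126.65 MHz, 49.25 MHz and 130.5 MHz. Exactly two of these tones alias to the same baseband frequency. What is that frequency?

5.65 MHz

fs/2 = 21.8 MHz.
37.95 MHz > fs/2 = 21.8 MHz, folds to fs − 37.95 MHz = 5.65 MHz.
126.65 MHz mod fs = 39.45 MHz.
39.45 MHz > fs/2 = 21.8 MHz, folds to fs − 39.45 MHz = 4.15 MHz.
49.25 MHz mod fs = 5.65 MHz.
5.65 MHz ≤ fs/2 = 21.8 MHz, appears at 5.65 MHz.
130.5 MHz mod fs = 43.3 MHz.
43.3 MHz > fs/2 = 21.8 MHz, folds to fs − 43.3 MHz = 0.3 MHz.
37.95 MHz and 49.25 MHz both map to 5.65 MHz.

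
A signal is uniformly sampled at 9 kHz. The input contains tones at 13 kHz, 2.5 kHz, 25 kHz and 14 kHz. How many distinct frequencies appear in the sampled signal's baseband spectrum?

fs/2 = 4.5 kHz.
13 kHz mod fs = 4 kHz.
4 kHz ≤ fs/2 = 4.5 kHz, appears at 4 kHz.
2.5 kHz ≤ fs/2 = 4.5 kHz, passes unchanged.
25 kHz mod fs = 7 kHz.
7 kHz > fs/2 = 4.5 kHz, folds to fs − 7 kHz = 2 kHz.
14 kHz mod fs = 5 kHz.
5 kHz > fs/2 = 4.5 kHz, folds to fs − 5 kHz = 4 kHz.
Distinct values: {2 kHz, 2.5 kHz, 4 kHz} → 3.

3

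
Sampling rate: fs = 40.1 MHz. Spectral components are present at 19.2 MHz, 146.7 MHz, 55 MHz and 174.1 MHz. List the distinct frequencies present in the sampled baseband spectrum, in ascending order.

fs/2 = 20.05 MHz.
19.2 MHz ≤ fs/2 = 20.05 MHz, passes unchanged.
146.7 MHz mod fs = 26.4 MHz.
26.4 MHz > fs/2 = 20.05 MHz, folds to fs − 26.4 MHz = 13.7 MHz.
55 MHz mod fs = 14.9 MHz.
14.9 MHz ≤ fs/2 = 20.05 MHz, appears at 14.9 MHz.
174.1 MHz mod fs = 13.7 MHz.
13.7 MHz ≤ fs/2 = 20.05 MHz, appears at 13.7 MHz.
Distinct values: {13.7 MHz, 14.9 MHz, 19.2 MHz}.

13.7 MHz, 14.9 MHz, 19.2 MHz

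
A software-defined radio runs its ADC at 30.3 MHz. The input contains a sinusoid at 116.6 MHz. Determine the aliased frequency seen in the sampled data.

116.6 MHz mod fs = 25.7 MHz.
25.7 MHz > fs/2 = 15.15 MHz, folds to fs − 25.7 MHz = 4.6 MHz.

4.6 MHz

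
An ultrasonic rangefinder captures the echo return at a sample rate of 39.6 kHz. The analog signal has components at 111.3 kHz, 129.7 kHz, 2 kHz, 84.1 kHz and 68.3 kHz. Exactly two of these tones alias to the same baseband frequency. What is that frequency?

fs/2 = 19.8 kHz.
111.3 kHz mod fs = 32.1 kHz.
32.1 kHz > fs/2 = 19.8 kHz, folds to fs − 32.1 kHz = 7.5 kHz.
129.7 kHz mod fs = 10.9 kHz.
10.9 kHz ≤ fs/2 = 19.8 kHz, appears at 10.9 kHz.
2 kHz ≤ fs/2 = 19.8 kHz, passes unchanged.
84.1 kHz mod fs = 4.9 kHz.
4.9 kHz ≤ fs/2 = 19.8 kHz, appears at 4.9 kHz.
68.3 kHz mod fs = 28.7 kHz.
28.7 kHz > fs/2 = 19.8 kHz, folds to fs − 28.7 kHz = 10.9 kHz.
68.3 kHz and 129.7 kHz both map to 10.9 kHz.

10.9 kHz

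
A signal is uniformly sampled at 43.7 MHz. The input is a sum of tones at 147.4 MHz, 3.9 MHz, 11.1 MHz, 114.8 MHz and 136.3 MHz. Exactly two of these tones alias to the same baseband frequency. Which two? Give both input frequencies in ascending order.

114.8 MHz, 147.4 MHz

fs/2 = 21.85 MHz.
147.4 MHz mod fs = 16.3 MHz.
16.3 MHz ≤ fs/2 = 21.85 MHz, appears at 16.3 MHz.
3.9 MHz ≤ fs/2 = 21.85 MHz, passes unchanged.
11.1 MHz ≤ fs/2 = 21.85 MHz, passes unchanged.
114.8 MHz mod fs = 27.4 MHz.
27.4 MHz > fs/2 = 21.85 MHz, folds to fs − 27.4 MHz = 16.3 MHz.
136.3 MHz mod fs = 5.2 MHz.
5.2 MHz ≤ fs/2 = 21.85 MHz, appears at 5.2 MHz.
114.8 MHz and 147.4 MHz both map to 16.3 MHz.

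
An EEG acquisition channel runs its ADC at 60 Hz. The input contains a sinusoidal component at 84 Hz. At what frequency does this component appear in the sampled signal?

84 Hz mod fs = 24 Hz.
24 Hz ≤ fs/2 = 30 Hz, appears at 24 Hz.

24 Hz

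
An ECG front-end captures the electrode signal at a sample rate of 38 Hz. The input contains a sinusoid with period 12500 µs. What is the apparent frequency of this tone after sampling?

4 Hz

T = 12500 µs → f = 1/T = 80 Hz.
80 Hz mod fs = 4 Hz.
4 Hz ≤ fs/2 = 19 Hz, appears at 4 Hz.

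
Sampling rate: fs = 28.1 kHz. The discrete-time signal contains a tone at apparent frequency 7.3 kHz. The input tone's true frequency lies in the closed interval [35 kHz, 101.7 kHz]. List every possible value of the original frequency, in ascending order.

35.4 kHz, 48.9 kHz, 63.5 kHz, 77 kHz, 91.6 kHz

Frequencies that alias to 7.3 kHz are k·fs ± 7.3 kHz for integer k ≥ 0.
k=0: 7.3 kHz.
k=1: 20.8 kHz, 35.4 kHz.
k=2: 48.9 kHz, 63.5 kHz.
k=3: 77 kHz, 91.6 kHz.
k=4: 105.1 kHz, 119.7 kHz.
Within [35 kHz, 101.7 kHz]: 35.4 kHz, 48.9 kHz, 63.5 kHz, 77 kHz, 91.6 kHz.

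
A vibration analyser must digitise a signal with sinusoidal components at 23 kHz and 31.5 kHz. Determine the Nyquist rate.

Highest-frequency component: 31.5 kHz.
Nyquist rate = 2 × 31.5 kHz = 63 kHz.

63 kHz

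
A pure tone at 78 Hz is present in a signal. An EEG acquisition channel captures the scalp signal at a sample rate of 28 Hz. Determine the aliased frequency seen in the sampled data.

6 Hz

78 Hz mod fs = 22 Hz.
22 Hz > fs/2 = 14 Hz, folds to fs − 22 Hz = 6 Hz.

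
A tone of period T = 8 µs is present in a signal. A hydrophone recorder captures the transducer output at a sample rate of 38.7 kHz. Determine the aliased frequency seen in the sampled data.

T = 8 µs → f = 1/T = 125 kHz.
125 kHz mod fs = 8.9 kHz.
8.9 kHz ≤ fs/2 = 19.35 kHz, appears at 8.9 kHz.

8.9 kHz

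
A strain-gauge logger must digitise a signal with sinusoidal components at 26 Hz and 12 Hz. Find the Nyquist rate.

52 Hz

Highest-frequency component: 26 Hz.
Nyquist rate = 2 × 26 Hz = 52 Hz.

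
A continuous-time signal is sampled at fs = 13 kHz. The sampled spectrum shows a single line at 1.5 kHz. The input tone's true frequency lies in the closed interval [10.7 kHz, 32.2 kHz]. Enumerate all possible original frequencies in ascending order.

Frequencies that alias to 1.5 kHz are k·fs ± 1.5 kHz for integer k ≥ 0.
k=0: 1.5 kHz.
k=1: 11.5 kHz, 14.5 kHz.
k=2: 24.5 kHz, 27.5 kHz.
k=3: 37.5 kHz, 40.5 kHz.
Within [10.7 kHz, 32.2 kHz]: 11.5 kHz, 14.5 kHz, 24.5 kHz, 27.5 kHz.

11.5 kHz, 14.5 kHz, 24.5 kHz, 27.5 kHz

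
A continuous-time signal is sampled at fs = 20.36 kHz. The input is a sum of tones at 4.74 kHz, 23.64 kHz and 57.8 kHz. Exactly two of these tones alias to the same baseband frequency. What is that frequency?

3.28 kHz

fs/2 = 10.18 kHz.
4.74 kHz ≤ fs/2 = 10.18 kHz, passes unchanged.
23.64 kHz mod fs = 3.28 kHz.
3.28 kHz ≤ fs/2 = 10.18 kHz, appears at 3.28 kHz.
57.8 kHz mod fs = 17.08 kHz.
17.08 kHz > fs/2 = 10.18 kHz, folds to fs − 17.08 kHz = 3.28 kHz.
23.64 kHz and 57.8 kHz both map to 3.28 kHz.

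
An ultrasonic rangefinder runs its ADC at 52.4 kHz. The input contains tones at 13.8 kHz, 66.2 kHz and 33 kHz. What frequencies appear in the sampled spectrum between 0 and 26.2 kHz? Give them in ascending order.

13.8 kHz, 19.4 kHz

fs/2 = 26.2 kHz.
13.8 kHz ≤ fs/2 = 26.2 kHz, passes unchanged.
66.2 kHz mod fs = 13.8 kHz.
13.8 kHz ≤ fs/2 = 26.2 kHz, appears at 13.8 kHz.
33 kHz > fs/2 = 26.2 kHz, folds to fs − 33 kHz = 19.4 kHz.
Distinct values: {13.8 kHz, 19.4 kHz}.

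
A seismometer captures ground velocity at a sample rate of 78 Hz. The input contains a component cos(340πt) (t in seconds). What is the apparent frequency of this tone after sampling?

ω = 340π rad/s → f = ω/(2π) = 170 Hz.
170 Hz mod fs = 14 Hz.
14 Hz ≤ fs/2 = 39 Hz, appears at 14 Hz.

14 Hz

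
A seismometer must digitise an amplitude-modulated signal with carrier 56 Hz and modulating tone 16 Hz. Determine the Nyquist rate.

AM sidebands sit at fc ± fm = 40 Hz and 72 Hz.
Highest-frequency component: 72 Hz.
Nyquist rate = 2 × 72 Hz = 144 Hz.

144 Hz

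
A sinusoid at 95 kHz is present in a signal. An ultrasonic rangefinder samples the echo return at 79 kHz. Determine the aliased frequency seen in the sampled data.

16 kHz

95 kHz mod fs = 16 kHz.
16 kHz ≤ fs/2 = 39.5 kHz, appears at 16 kHz.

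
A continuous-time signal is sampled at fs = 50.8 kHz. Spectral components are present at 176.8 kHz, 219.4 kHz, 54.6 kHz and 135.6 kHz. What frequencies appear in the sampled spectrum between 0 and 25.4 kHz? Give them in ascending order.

fs/2 = 25.4 kHz.
176.8 kHz mod fs = 24.4 kHz.
24.4 kHz ≤ fs/2 = 25.4 kHz, appears at 24.4 kHz.
219.4 kHz mod fs = 16.2 kHz.
16.2 kHz ≤ fs/2 = 25.4 kHz, appears at 16.2 kHz.
54.6 kHz mod fs = 3.8 kHz.
3.8 kHz ≤ fs/2 = 25.4 kHz, appears at 3.8 kHz.
135.6 kHz mod fs = 34 kHz.
34 kHz > fs/2 = 25.4 kHz, folds to fs − 34 kHz = 16.8 kHz.
Distinct values: {3.8 kHz, 16.2 kHz, 16.8 kHz, 24.4 kHz}.

3.8 kHz, 16.2 kHz, 16.8 kHz, 24.4 kHz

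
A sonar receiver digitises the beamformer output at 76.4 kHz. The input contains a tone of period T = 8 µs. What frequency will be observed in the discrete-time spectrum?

27.8 kHz

T = 8 µs → f = 1/T = 125 kHz.
125 kHz mod fs = 48.6 kHz.
48.6 kHz > fs/2 = 38.2 kHz, folds to fs − 48.6 kHz = 27.8 kHz.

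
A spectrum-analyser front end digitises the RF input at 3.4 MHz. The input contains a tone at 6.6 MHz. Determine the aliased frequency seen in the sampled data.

0.2 MHz

6.6 MHz mod fs = 3.2 MHz.
3.2 MHz > fs/2 = 1.7 MHz, folds to fs − 3.2 MHz = 0.2 MHz.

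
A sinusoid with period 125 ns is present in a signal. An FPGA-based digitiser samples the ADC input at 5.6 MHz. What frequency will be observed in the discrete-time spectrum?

2.4 MHz

T = 125 ns → f = 1/T = 8 MHz.
8 MHz mod fs = 2.4 MHz.
2.4 MHz ≤ fs/2 = 2.8 MHz, appears at 2.4 MHz.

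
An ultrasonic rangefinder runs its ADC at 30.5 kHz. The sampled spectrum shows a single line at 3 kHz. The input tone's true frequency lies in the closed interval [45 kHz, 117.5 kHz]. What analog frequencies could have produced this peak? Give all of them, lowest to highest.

Frequencies that alias to 3 kHz are k·fs ± 3 kHz for integer k ≥ 0.
k=0: 3 kHz.
k=1: 27.5 kHz, 33.5 kHz.
k=2: 58 kHz, 64 kHz.
k=3: 88.5 kHz, 94.5 kHz.
k=4: 119 kHz, 125 kHz.
Within [45 kHz, 117.5 kHz]: 58 kHz, 64 kHz, 88.5 kHz, 94.5 kHz.

58 kHz, 64 kHz, 88.5 kHz, 94.5 kHz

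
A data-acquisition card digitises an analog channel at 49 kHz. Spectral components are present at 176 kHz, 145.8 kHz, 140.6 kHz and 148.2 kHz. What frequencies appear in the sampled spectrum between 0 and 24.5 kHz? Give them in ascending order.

1.2 kHz, 6.4 kHz, 20 kHz

fs/2 = 24.5 kHz.
176 kHz mod fs = 29 kHz.
29 kHz > fs/2 = 24.5 kHz, folds to fs − 29 kHz = 20 kHz.
145.8 kHz mod fs = 47.8 kHz.
47.8 kHz > fs/2 = 24.5 kHz, folds to fs − 47.8 kHz = 1.2 kHz.
140.6 kHz mod fs = 42.6 kHz.
42.6 kHz > fs/2 = 24.5 kHz, folds to fs − 42.6 kHz = 6.4 kHz.
148.2 kHz mod fs = 1.2 kHz.
1.2 kHz ≤ fs/2 = 24.5 kHz, appears at 1.2 kHz.
Distinct values: {1.2 kHz, 6.4 kHz, 20 kHz}.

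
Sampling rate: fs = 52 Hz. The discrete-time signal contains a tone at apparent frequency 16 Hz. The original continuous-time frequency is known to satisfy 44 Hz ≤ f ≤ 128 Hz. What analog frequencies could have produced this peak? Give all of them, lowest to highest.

Frequencies that alias to 16 Hz are k·fs ± 16 Hz for integer k ≥ 0.
k=0: 16 Hz.
k=1: 36 Hz, 68 Hz.
k=2: 88 Hz, 120 Hz.
k=3: 140 Hz, 172 Hz.
Within [44 Hz, 128 Hz]: 68 Hz, 88 Hz, 120 Hz.

68 Hz, 88 Hz, 120 Hz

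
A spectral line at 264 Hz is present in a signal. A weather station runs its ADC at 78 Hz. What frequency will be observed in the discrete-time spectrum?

30 Hz

264 Hz mod fs = 30 Hz.
30 Hz ≤ fs/2 = 39 Hz, appears at 30 Hz.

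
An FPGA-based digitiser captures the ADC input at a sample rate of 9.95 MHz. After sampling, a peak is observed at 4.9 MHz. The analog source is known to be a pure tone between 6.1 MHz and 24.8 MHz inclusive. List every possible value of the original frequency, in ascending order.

Frequencies that alias to 4.9 MHz are k·fs ± 4.9 MHz for integer k ≥ 0.
k=0: 4.9 MHz.
k=1: 5.05 MHz, 14.85 MHz.
k=2: 15 MHz, 24.8 MHz.
k=3: 24.95 MHz, 34.75 MHz.
Within [6.1 MHz, 24.8 MHz]: 14.85 MHz, 15 MHz, 24.8 MHz.

14.85 MHz, 15 MHz, 24.8 MHz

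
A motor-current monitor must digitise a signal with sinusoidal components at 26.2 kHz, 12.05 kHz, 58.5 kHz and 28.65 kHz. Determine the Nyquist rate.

117 kHz

Highest-frequency component: 58.5 kHz.
Nyquist rate = 2 × 58.5 kHz = 117 kHz.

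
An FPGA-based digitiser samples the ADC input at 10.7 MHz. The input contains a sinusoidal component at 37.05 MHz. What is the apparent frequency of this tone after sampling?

4.95 MHz

37.05 MHz mod fs = 4.95 MHz.
4.95 MHz ≤ fs/2 = 5.35 MHz, appears at 4.95 MHz.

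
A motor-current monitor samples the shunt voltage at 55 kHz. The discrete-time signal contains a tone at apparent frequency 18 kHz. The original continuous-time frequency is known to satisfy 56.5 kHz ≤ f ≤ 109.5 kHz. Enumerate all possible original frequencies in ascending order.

Frequencies that alias to 18 kHz are k·fs ± 18 kHz for integer k ≥ 0.
k=0: 18 kHz.
k=1: 37 kHz, 73 kHz.
k=2: 92 kHz, 128 kHz.
k=3: 147 kHz, 183 kHz.
Within [56.5 kHz, 109.5 kHz]: 73 kHz, 92 kHz.

73 kHz, 92 kHz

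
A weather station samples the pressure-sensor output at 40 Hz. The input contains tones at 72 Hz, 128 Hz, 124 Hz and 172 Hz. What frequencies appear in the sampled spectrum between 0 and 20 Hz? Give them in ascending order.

4 Hz, 8 Hz, 12 Hz

fs/2 = 20 Hz.
72 Hz mod fs = 32 Hz.
32 Hz > fs/2 = 20 Hz, folds to fs − 32 Hz = 8 Hz.
128 Hz mod fs = 8 Hz.
8 Hz ≤ fs/2 = 20 Hz, appears at 8 Hz.
124 Hz mod fs = 4 Hz.
4 Hz ≤ fs/2 = 20 Hz, appears at 4 Hz.
172 Hz mod fs = 12 Hz.
12 Hz ≤ fs/2 = 20 Hz, appears at 12 Hz.
Distinct values: {4 Hz, 8 Hz, 12 Hz}.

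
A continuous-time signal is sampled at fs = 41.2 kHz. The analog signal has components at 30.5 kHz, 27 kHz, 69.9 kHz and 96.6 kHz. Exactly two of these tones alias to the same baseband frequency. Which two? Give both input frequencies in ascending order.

27 kHz, 96.6 kHz

fs/2 = 20.6 kHz.
30.5 kHz > fs/2 = 20.6 kHz, folds to fs − 30.5 kHz = 10.7 kHz.
27 kHz > fs/2 = 20.6 kHz, folds to fs − 27 kHz = 14.2 kHz.
69.9 kHz mod fs = 28.7 kHz.
28.7 kHz > fs/2 = 20.6 kHz, folds to fs − 28.7 kHz = 12.5 kHz.
96.6 kHz mod fs = 14.2 kHz.
14.2 kHz ≤ fs/2 = 20.6 kHz, appears at 14.2 kHz.
27 kHz and 96.6 kHz both map to 14.2 kHz.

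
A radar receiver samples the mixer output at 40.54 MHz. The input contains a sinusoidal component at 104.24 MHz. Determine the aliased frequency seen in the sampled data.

104.24 MHz mod fs = 23.16 MHz.
23.16 MHz > fs/2 = 20.27 MHz, folds to fs − 23.16 MHz = 17.38 MHz.

17.38 MHz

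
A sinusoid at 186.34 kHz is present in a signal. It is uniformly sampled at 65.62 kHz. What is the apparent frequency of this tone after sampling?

186.34 kHz mod fs = 55.1 kHz.
55.1 kHz > fs/2 = 32.81 kHz, folds to fs − 55.1 kHz = 10.52 kHz.

10.52 kHz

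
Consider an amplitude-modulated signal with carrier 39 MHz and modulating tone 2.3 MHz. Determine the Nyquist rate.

82.6 MHz

AM sidebands sit at fc ± fm = 36.7 MHz and 41.3 MHz.
Highest-frequency component: 41.3 MHz.
Nyquist rate = 2 × 41.3 MHz = 82.6 MHz.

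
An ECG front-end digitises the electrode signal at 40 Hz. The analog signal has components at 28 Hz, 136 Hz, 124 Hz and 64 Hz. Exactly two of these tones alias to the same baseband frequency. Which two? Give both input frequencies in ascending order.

64 Hz, 136 Hz

fs/2 = 20 Hz.
28 Hz > fs/2 = 20 Hz, folds to fs − 28 Hz = 12 Hz.
136 Hz mod fs = 16 Hz.
16 Hz ≤ fs/2 = 20 Hz, appears at 16 Hz.
124 Hz mod fs = 4 Hz.
4 Hz ≤ fs/2 = 20 Hz, appears at 4 Hz.
64 Hz mod fs = 24 Hz.
24 Hz > fs/2 = 20 Hz, folds to fs − 24 Hz = 16 Hz.
64 Hz and 136 Hz both map to 16 Hz.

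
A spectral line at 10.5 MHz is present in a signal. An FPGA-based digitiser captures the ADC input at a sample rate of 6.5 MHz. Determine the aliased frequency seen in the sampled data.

2.5 MHz

10.5 MHz mod fs = 4 MHz.
4 MHz > fs/2 = 3.25 MHz, folds to fs − 4 MHz = 2.5 MHz.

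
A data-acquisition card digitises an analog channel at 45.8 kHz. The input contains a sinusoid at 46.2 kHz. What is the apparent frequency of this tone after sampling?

0.4 kHz

46.2 kHz mod fs = 0.4 kHz.
0.4 kHz ≤ fs/2 = 22.9 kHz, appears at 0.4 kHz.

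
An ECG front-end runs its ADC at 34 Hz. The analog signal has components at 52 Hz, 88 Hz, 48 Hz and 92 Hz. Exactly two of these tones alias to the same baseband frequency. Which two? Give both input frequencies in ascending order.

fs/2 = 17 Hz.
52 Hz mod fs = 18 Hz.
18 Hz > fs/2 = 17 Hz, folds to fs − 18 Hz = 16 Hz.
88 Hz mod fs = 20 Hz.
20 Hz > fs/2 = 17 Hz, folds to fs − 20 Hz = 14 Hz.
48 Hz mod fs = 14 Hz.
14 Hz ≤ fs/2 = 17 Hz, appears at 14 Hz.
92 Hz mod fs = 24 Hz.
24 Hz > fs/2 = 17 Hz, folds to fs − 24 Hz = 10 Hz.
48 Hz and 88 Hz both map to 14 Hz.

48 Hz, 88 Hz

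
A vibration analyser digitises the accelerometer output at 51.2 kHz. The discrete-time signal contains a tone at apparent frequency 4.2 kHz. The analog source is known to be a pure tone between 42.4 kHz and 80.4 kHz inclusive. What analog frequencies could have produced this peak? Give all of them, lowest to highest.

47 kHz, 55.4 kHz

Frequencies that alias to 4.2 kHz are k·fs ± 4.2 kHz for integer k ≥ 0.
k=0: 4.2 kHz.
k=1: 47 kHz, 55.4 kHz.
k=2: 98.2 kHz, 106.6 kHz.
Within [42.4 kHz, 80.4 kHz]: 47 kHz, 55.4 kHz.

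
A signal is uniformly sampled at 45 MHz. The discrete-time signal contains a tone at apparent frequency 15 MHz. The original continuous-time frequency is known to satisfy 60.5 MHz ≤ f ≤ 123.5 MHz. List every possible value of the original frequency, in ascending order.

Frequencies that alias to 15 MHz are k·fs ± 15 MHz for integer k ≥ 0.
k=0: 15 MHz.
k=1: 30 MHz, 60 MHz.
k=2: 75 MHz, 105 MHz.
k=3: 120 MHz, 150 MHz.
k=4: 165 MHz, 195 MHz.
Within [60.5 MHz, 123.5 MHz]: 75 MHz, 105 MHz, 120 MHz.

75 MHz, 105 MHz, 120 MHz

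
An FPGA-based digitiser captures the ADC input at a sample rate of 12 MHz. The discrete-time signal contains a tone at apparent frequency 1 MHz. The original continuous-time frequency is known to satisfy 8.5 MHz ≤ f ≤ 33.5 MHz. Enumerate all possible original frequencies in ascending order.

Frequencies that alias to 1 MHz are k·fs ± 1 MHz for integer k ≥ 0.
k=0: 1 MHz.
k=1: 11 MHz, 13 MHz.
k=2: 23 MHz, 25 MHz.
k=3: 35 MHz, 37 MHz.
Within [8.5 MHz, 33.5 MHz]: 11 MHz, 13 MHz, 23 MHz, 25 MHz.

11 MHz, 13 MHz, 23 MHz, 25 MHz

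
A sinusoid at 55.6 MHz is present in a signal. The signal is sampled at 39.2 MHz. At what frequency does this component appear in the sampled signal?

55.6 MHz mod fs = 16.4 MHz.
16.4 MHz ≤ fs/2 = 19.6 MHz, appears at 16.4 MHz.

16.4 MHz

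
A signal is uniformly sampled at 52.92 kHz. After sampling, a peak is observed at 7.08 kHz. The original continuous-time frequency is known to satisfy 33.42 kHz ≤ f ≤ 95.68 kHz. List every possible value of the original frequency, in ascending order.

Frequencies that alias to 7.08 kHz are k·fs ± 7.08 kHz for integer k ≥ 0.
k=0: 7.08 kHz.
k=1: 45.84 kHz, 60 kHz.
k=2: 98.76 kHz, 112.92 kHz.
Within [33.42 kHz, 95.68 kHz]: 45.84 kHz, 60 kHz.

45.84 kHz, 60 kHz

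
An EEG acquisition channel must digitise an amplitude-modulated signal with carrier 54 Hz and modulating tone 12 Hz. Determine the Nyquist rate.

AM sidebands sit at fc ± fm = 42 Hz and 66 Hz.
Highest-frequency component: 66 Hz.
Nyquist rate = 2 × 66 Hz = 132 Hz.

132 Hz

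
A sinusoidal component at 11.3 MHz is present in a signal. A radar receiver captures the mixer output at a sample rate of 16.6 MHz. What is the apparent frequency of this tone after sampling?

11.3 MHz > fs/2 = 8.3 MHz, folds to fs − 11.3 MHz = 5.3 MHz.

5.3 MHz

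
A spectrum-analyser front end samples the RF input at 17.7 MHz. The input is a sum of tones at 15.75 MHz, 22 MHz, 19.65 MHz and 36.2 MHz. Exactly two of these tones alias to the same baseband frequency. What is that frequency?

fs/2 = 8.85 MHz.
15.75 MHz > fs/2 = 8.85 MHz, folds to fs − 15.75 MHz = 1.95 MHz.
22 MHz mod fs = 4.3 MHz.
4.3 MHz ≤ fs/2 = 8.85 MHz, appears at 4.3 MHz.
19.65 MHz mod fs = 1.95 MHz.
1.95 MHz ≤ fs/2 = 8.85 MHz, appears at 1.95 MHz.
36.2 MHz mod fs = 0.8 MHz.
0.8 MHz ≤ fs/2 = 8.85 MHz, appears at 0.8 MHz.
15.75 MHz and 19.65 MHz both map to 1.95 MHz.

1.95 MHz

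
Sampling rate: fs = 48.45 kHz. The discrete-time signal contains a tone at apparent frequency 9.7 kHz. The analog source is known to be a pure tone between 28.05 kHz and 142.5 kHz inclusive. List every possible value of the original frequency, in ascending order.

38.75 kHz, 58.15 kHz, 87.2 kHz, 106.6 kHz, 135.65 kHz

Frequencies that alias to 9.7 kHz are k·fs ± 9.7 kHz for integer k ≥ 0.
k=0: 9.7 kHz.
k=1: 38.75 kHz, 58.15 kHz.
k=2: 87.2 kHz, 106.6 kHz.
k=3: 135.65 kHz, 155.05 kHz.
k=4: 184.1 kHz, 203.5 kHz.
Within [28.05 kHz, 142.5 kHz]: 38.75 kHz, 58.15 kHz, 87.2 kHz, 106.6 kHz, 135.65 kHz.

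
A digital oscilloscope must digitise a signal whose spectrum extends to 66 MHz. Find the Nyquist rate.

132 MHz

Nyquist rate = 2 × 66 MHz = 132 MHz.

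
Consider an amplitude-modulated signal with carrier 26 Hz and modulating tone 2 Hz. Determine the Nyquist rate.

56 Hz

AM sidebands sit at fc ± fm = 24 Hz and 28 Hz.
Highest-frequency component: 28 Hz.
Nyquist rate = 2 × 28 Hz = 56 Hz.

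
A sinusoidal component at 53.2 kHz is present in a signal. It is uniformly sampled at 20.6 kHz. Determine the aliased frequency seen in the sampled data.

8.6 kHz

53.2 kHz mod fs = 12 kHz.
12 kHz > fs/2 = 10.3 kHz, folds to fs − 12 kHz = 8.6 kHz.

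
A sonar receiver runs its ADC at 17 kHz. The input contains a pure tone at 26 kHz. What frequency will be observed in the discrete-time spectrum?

8 kHz

26 kHz mod fs = 9 kHz.
9 kHz > fs/2 = 8.5 kHz, folds to fs − 9 kHz = 8 kHz.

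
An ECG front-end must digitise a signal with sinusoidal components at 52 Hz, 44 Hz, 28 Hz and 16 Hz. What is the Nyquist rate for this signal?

104 Hz

Highest-frequency component: 52 Hz.
Nyquist rate = 2 × 52 Hz = 104 Hz.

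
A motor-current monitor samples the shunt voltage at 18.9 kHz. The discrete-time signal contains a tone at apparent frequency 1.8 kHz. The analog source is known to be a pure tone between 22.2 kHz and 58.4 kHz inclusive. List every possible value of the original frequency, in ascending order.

36 kHz, 39.6 kHz, 54.9 kHz

Frequencies that alias to 1.8 kHz are k·fs ± 1.8 kHz for integer k ≥ 0.
k=0: 1.8 kHz.
k=1: 17.1 kHz, 20.7 kHz.
k=2: 36 kHz, 39.6 kHz.
k=3: 54.9 kHz, 58.5 kHz.
k=4: 73.8 kHz, 77.4 kHz.
Within [22.2 kHz, 58.4 kHz]: 36 kHz, 39.6 kHz, 54.9 kHz.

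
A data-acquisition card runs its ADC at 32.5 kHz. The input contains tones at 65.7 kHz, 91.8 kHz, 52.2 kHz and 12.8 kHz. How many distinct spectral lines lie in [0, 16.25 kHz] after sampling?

fs/2 = 16.25 kHz.
65.7 kHz mod fs = 0.7 kHz.
0.7 kHz ≤ fs/2 = 16.25 kHz, appears at 0.7 kHz.
91.8 kHz mod fs = 26.8 kHz.
26.8 kHz > fs/2 = 16.25 kHz, folds to fs − 26.8 kHz = 5.7 kHz.
52.2 kHz mod fs = 19.7 kHz.
19.7 kHz > fs/2 = 16.25 kHz, folds to fs − 19.7 kHz = 12.8 kHz.
12.8 kHz ≤ fs/2 = 16.25 kHz, passes unchanged.
Distinct values: {0.7 kHz, 5.7 kHz, 12.8 kHz} → 3.

3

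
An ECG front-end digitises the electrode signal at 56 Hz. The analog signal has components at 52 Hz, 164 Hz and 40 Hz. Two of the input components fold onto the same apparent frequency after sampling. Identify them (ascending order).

fs/2 = 28 Hz.
52 Hz > fs/2 = 28 Hz, folds to fs − 52 Hz = 4 Hz.
164 Hz mod fs = 52 Hz.
52 Hz > fs/2 = 28 Hz, folds to fs − 52 Hz = 4 Hz.
40 Hz > fs/2 = 28 Hz, folds to fs − 40 Hz = 16 Hz.
52 Hz and 164 Hz both map to 4 Hz.

52 Hz, 164 Hz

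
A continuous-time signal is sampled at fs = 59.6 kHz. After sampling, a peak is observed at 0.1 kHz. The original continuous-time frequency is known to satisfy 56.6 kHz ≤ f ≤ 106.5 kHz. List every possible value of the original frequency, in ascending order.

Frequencies that alias to 0.1 kHz are k·fs ± 0.1 kHz for integer k ≥ 0.
k=0: 0.1 kHz.
k=1: 59.5 kHz, 59.7 kHz.
k=2: 119.1 kHz, 119.3 kHz.
Within [56.6 kHz, 106.5 kHz]: 59.5 kHz, 59.7 kHz.

59.5 kHz, 59.7 kHz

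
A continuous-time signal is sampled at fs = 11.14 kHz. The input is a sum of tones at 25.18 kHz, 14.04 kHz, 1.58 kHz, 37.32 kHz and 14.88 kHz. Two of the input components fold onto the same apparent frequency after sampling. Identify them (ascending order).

14.04 kHz, 25.18 kHz

fs/2 = 5.57 kHz.
25.18 kHz mod fs = 2.9 kHz.
2.9 kHz ≤ fs/2 = 5.57 kHz, appears at 2.9 kHz.
14.04 kHz mod fs = 2.9 kHz.
2.9 kHz ≤ fs/2 = 5.57 kHz, appears at 2.9 kHz.
1.58 kHz ≤ fs/2 = 5.57 kHz, passes unchanged.
37.32 kHz mod fs = 3.9 kHz.
3.9 kHz ≤ fs/2 = 5.57 kHz, appears at 3.9 kHz.
14.88 kHz mod fs = 3.74 kHz.
3.74 kHz ≤ fs/2 = 5.57 kHz, appears at 3.74 kHz.
14.04 kHz and 25.18 kHz both map to 2.9 kHz.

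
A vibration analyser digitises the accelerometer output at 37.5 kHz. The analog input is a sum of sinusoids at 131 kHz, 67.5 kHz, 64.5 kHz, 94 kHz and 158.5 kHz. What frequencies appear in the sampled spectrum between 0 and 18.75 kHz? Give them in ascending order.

7.5 kHz, 8.5 kHz, 10.5 kHz, 18.5 kHz

fs/2 = 18.75 kHz.
131 kHz mod fs = 18.5 kHz.
18.5 kHz ≤ fs/2 = 18.75 kHz, appears at 18.5 kHz.
67.5 kHz mod fs = 30 kHz.
30 kHz > fs/2 = 18.75 kHz, folds to fs − 30 kHz = 7.5 kHz.
64.5 kHz mod fs = 27 kHz.
27 kHz > fs/2 = 18.75 kHz, folds to fs − 27 kHz = 10.5 kHz.
94 kHz mod fs = 19 kHz.
19 kHz > fs/2 = 18.75 kHz, folds to fs − 19 kHz = 18.5 kHz.
158.5 kHz mod fs = 8.5 kHz.
8.5 kHz ≤ fs/2 = 18.75 kHz, appears at 8.5 kHz.
Distinct values: {7.5 kHz, 8.5 kHz, 10.5 kHz, 18.5 kHz}.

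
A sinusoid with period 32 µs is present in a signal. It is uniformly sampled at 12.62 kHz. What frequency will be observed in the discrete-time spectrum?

6.01 kHz

T = 32 µs → f = 1/T = 31.25 kHz.
31.25 kHz mod fs = 6.01 kHz.
6.01 kHz ≤ fs/2 = 6.31 kHz, appears at 6.01 kHz.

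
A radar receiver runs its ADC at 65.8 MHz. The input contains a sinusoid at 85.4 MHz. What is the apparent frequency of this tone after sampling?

19.6 MHz

85.4 MHz mod fs = 19.6 MHz.
19.6 MHz ≤ fs/2 = 32.9 MHz, appears at 19.6 MHz.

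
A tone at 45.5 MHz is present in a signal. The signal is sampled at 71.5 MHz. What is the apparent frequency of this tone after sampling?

26 MHz

45.5 MHz > fs/2 = 35.75 MHz, folds to fs − 45.5 MHz = 26 MHz.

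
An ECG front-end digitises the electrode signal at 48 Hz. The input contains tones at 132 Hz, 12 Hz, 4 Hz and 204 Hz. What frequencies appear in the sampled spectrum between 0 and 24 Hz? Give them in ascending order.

fs/2 = 24 Hz.
132 Hz mod fs = 36 Hz.
36 Hz > fs/2 = 24 Hz, folds to fs − 36 Hz = 12 Hz.
12 Hz ≤ fs/2 = 24 Hz, passes unchanged.
4 Hz ≤ fs/2 = 24 Hz, passes unchanged.
204 Hz mod fs = 12 Hz.
12 Hz ≤ fs/2 = 24 Hz, appears at 12 Hz.
Distinct values: {4 Hz, 12 Hz}.

4 Hz, 12 Hz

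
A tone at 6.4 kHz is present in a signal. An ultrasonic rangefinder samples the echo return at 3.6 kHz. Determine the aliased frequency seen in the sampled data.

0.8 kHz

6.4 kHz mod fs = 2.8 kHz.
2.8 kHz > fs/2 = 1.8 kHz, folds to fs − 2.8 kHz = 0.8 kHz.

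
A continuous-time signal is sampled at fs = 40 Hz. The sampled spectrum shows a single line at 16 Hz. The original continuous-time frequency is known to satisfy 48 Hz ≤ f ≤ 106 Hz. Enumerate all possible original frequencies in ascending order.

Frequencies that alias to 16 Hz are k·fs ± 16 Hz for integer k ≥ 0.
k=0: 16 Hz.
k=1: 24 Hz, 56 Hz.
k=2: 64 Hz, 96 Hz.
k=3: 104 Hz, 136 Hz.
k=4: 144 Hz, 176 Hz.
Within [48 Hz, 106 Hz]: 56 Hz, 64 Hz, 96 Hz, 104 Hz.

56 Hz, 64 Hz, 96 Hz, 104 Hz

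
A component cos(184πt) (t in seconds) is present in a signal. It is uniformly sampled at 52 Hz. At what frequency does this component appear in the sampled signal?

12 Hz

ω = 184π rad/s → f = ω/(2π) = 92 Hz.
92 Hz mod fs = 40 Hz.
40 Hz > fs/2 = 26 Hz, folds to fs − 40 Hz = 12 Hz.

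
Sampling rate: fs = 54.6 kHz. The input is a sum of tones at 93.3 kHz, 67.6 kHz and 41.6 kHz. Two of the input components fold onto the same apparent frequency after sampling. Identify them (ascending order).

fs/2 = 27.3 kHz.
93.3 kHz mod fs = 38.7 kHz.
38.7 kHz > fs/2 = 27.3 kHz, folds to fs − 38.7 kHz = 15.9 kHz.
67.6 kHz mod fs = 13 kHz.
13 kHz ≤ fs/2 = 27.3 kHz, appears at 13 kHz.
41.6 kHz > fs/2 = 27.3 kHz, folds to fs − 41.6 kHz = 13 kHz.
41.6 kHz and 67.6 kHz both map to 13 kHz.

41.6 kHz, 67.6 kHz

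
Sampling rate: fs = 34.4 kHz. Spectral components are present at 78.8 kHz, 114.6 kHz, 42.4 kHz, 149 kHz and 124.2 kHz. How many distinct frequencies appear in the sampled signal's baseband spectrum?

fs/2 = 17.2 kHz.
78.8 kHz mod fs = 10 kHz.
10 kHz ≤ fs/2 = 17.2 kHz, appears at 10 kHz.
114.6 kHz mod fs = 11.4 kHz.
11.4 kHz ≤ fs/2 = 17.2 kHz, appears at 11.4 kHz.
42.4 kHz mod fs = 8 kHz.
8 kHz ≤ fs/2 = 17.2 kHz, appears at 8 kHz.
149 kHz mod fs = 11.4 kHz.
11.4 kHz ≤ fs/2 = 17.2 kHz, appears at 11.4 kHz.
124.2 kHz mod fs = 21 kHz.
21 kHz > fs/2 = 17.2 kHz, folds to fs − 21 kHz = 13.4 kHz.
Distinct values: {8 kHz, 10 kHz, 11.4 kHz, 13.4 kHz} → 4.

4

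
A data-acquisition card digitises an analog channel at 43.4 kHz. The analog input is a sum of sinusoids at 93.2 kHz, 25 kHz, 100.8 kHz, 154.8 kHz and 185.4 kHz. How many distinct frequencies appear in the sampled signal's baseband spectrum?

fs/2 = 21.7 kHz.
93.2 kHz mod fs = 6.4 kHz.
6.4 kHz ≤ fs/2 = 21.7 kHz, appears at 6.4 kHz.
25 kHz > fs/2 = 21.7 kHz, folds to fs − 25 kHz = 18.4 kHz.
100.8 kHz mod fs = 14 kHz.
14 kHz ≤ fs/2 = 21.7 kHz, appears at 14 kHz.
154.8 kHz mod fs = 24.6 kHz.
24.6 kHz > fs/2 = 21.7 kHz, folds to fs − 24.6 kHz = 18.8 kHz.
185.4 kHz mod fs = 11.8 kHz.
11.8 kHz ≤ fs/2 = 21.7 kHz, appears at 11.8 kHz.
Distinct values: {6.4 kHz, 11.8 kHz, 14 kHz, 18.4 kHz, 18.8 kHz} → 5.

5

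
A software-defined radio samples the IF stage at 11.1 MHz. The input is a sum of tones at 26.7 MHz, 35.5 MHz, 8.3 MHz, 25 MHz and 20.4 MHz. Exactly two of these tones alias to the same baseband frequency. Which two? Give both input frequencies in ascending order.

8.3 MHz, 25 MHz

fs/2 = 5.55 MHz.
26.7 MHz mod fs = 4.5 MHz.
4.5 MHz ≤ fs/2 = 5.55 MHz, appears at 4.5 MHz.
35.5 MHz mod fs = 2.2 MHz.
2.2 MHz ≤ fs/2 = 5.55 MHz, appears at 2.2 MHz.
8.3 MHz > fs/2 = 5.55 MHz, folds to fs − 8.3 MHz = 2.8 MHz.
25 MHz mod fs = 2.8 MHz.
2.8 MHz ≤ fs/2 = 5.55 MHz, appears at 2.8 MHz.
20.4 MHz mod fs = 9.3 MHz.
9.3 MHz > fs/2 = 5.55 MHz, folds to fs − 9.3 MHz = 1.8 MHz.
8.3 MHz and 25 MHz both map to 2.8 MHz.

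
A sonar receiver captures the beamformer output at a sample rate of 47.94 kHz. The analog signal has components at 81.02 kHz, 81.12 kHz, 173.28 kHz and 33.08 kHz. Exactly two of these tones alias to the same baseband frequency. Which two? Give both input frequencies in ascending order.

fs/2 = 23.97 kHz.
81.02 kHz mod fs = 33.08 kHz.
33.08 kHz > fs/2 = 23.97 kHz, folds to fs − 33.08 kHz = 14.86 kHz.
81.12 kHz mod fs = 33.18 kHz.
33.18 kHz > fs/2 = 23.97 kHz, folds to fs − 33.18 kHz = 14.76 kHz.
173.28 kHz mod fs = 29.46 kHz.
29.46 kHz > fs/2 = 23.97 kHz, folds to fs − 29.46 kHz = 18.48 kHz.
33.08 kHz > fs/2 = 23.97 kHz, folds to fs − 33.08 kHz = 14.86 kHz.
33.08 kHz and 81.02 kHz both map to 14.86 kHz.

33.08 kHz, 81.02 kHz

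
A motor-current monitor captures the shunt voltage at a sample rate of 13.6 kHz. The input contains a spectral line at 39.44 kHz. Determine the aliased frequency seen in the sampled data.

1.36 kHz

39.44 kHz mod fs = 12.24 kHz.
12.24 kHz > fs/2 = 6.8 kHz, folds to fs − 12.24 kHz = 1.36 kHz.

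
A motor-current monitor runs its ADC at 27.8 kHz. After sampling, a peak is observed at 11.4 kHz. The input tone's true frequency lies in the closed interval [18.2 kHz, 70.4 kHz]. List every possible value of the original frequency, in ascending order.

Frequencies that alias to 11.4 kHz are k·fs ± 11.4 kHz for integer k ≥ 0.
k=0: 11.4 kHz.
k=1: 16.4 kHz, 39.2 kHz.
k=2: 44.2 kHz, 67 kHz.
k=3: 72 kHz, 94.8 kHz.
Within [18.2 kHz, 70.4 kHz]: 39.2 kHz, 44.2 kHz, 67 kHz.

39.2 kHz, 44.2 kHz, 67 kHz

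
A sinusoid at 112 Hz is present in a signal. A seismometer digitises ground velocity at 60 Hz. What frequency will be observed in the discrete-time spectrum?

8 Hz

112 Hz mod fs = 52 Hz.
52 Hz > fs/2 = 30 Hz, folds to fs − 52 Hz = 8 Hz.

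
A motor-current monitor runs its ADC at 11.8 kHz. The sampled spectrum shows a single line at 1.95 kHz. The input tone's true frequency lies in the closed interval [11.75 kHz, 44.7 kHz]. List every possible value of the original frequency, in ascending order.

Frequencies that alias to 1.95 kHz are k·fs ± 1.95 kHz for integer k ≥ 0.
k=0: 1.95 kHz.
k=1: 9.85 kHz, 13.75 kHz.
k=2: 21.65 kHz, 25.55 kHz.
k=3: 33.45 kHz, 37.35 kHz.
k=4: 45.25 kHz, 49.15 kHz.
Within [11.75 kHz, 44.7 kHz]: 13.75 kHz, 21.65 kHz, 25.55 kHz, 33.45 kHz, 37.35 kHz.

13.75 kHz, 21.65 kHz, 25.55 kHz, 33.45 kHz, 37.35 kHz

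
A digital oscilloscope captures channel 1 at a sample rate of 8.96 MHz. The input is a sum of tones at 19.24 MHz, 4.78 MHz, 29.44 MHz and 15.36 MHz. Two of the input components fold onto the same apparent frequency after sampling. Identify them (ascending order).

fs/2 = 4.48 MHz.
19.24 MHz mod fs = 1.32 MHz.
1.32 MHz ≤ fs/2 = 4.48 MHz, appears at 1.32 MHz.
4.78 MHz > fs/2 = 4.48 MHz, folds to fs − 4.78 MHz = 4.18 MHz.
29.44 MHz mod fs = 2.56 MHz.
2.56 MHz ≤ fs/2 = 4.48 MHz, appears at 2.56 MHz.
15.36 MHz mod fs = 6.4 MHz.
6.4 MHz > fs/2 = 4.48 MHz, folds to fs − 6.4 MHz = 2.56 MHz.
15.36 MHz and 29.44 MHz both map to 2.56 MHz.

15.36 MHz, 29.44 MHz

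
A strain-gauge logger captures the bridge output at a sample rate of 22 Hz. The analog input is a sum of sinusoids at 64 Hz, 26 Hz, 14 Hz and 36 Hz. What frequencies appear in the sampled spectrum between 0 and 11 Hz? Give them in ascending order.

2 Hz, 4 Hz, 8 Hz

fs/2 = 11 Hz.
64 Hz mod fs = 20 Hz.
20 Hz > fs/2 = 11 Hz, folds to fs − 20 Hz = 2 Hz.
26 Hz mod fs = 4 Hz.
4 Hz ≤ fs/2 = 11 Hz, appears at 4 Hz.
14 Hz > fs/2 = 11 Hz, folds to fs − 14 Hz = 8 Hz.
36 Hz mod fs = 14 Hz.
14 Hz > fs/2 = 11 Hz, folds to fs − 14 Hz = 8 Hz.
Distinct values: {2 Hz, 4 Hz, 8 Hz}.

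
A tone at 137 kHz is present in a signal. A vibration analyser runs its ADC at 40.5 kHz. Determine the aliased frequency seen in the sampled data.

137 kHz mod fs = 15.5 kHz.
15.5 kHz ≤ fs/2 = 20.25 kHz, appears at 15.5 kHz.

15.5 kHz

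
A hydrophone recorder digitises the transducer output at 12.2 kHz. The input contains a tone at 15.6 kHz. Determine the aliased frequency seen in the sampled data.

3.4 kHz

15.6 kHz mod fs = 3.4 kHz.
3.4 kHz ≤ fs/2 = 6.1 kHz, appears at 3.4 kHz.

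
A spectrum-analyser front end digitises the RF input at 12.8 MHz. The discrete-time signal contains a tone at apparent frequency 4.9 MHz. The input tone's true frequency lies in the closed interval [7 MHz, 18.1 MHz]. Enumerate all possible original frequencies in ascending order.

7.9 MHz, 17.7 MHz

Frequencies that alias to 4.9 MHz are k·fs ± 4.9 MHz for integer k ≥ 0.
k=0: 4.9 MHz.
k=1: 7.9 MHz, 17.7 MHz.
k=2: 20.7 MHz, 30.5 MHz.
Within [7 MHz, 18.1 MHz]: 7.9 MHz, 17.7 MHz.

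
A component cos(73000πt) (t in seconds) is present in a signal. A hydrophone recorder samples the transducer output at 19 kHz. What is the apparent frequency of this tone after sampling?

ω = 73000π rad/s → f = ω/(2π) = 36500 Hz = 36.5 kHz.
36.5 kHz mod fs = 17.5 kHz.
17.5 kHz > fs/2 = 9.5 kHz, folds to fs − 17.5 kHz = 1.5 kHz.

1.5 kHz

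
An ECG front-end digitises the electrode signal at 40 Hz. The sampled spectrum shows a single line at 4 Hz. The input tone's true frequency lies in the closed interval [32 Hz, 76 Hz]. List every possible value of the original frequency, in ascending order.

Frequencies that alias to 4 Hz are k·fs ± 4 Hz for integer k ≥ 0.
k=0: 4 Hz.
k=1: 36 Hz, 44 Hz.
k=2: 76 Hz, 84 Hz.
k=3: 116 Hz, 124 Hz.
Within [32 Hz, 76 Hz]: 36 Hz, 44 Hz, 76 Hz.

36 Hz, 44 Hz, 76 Hz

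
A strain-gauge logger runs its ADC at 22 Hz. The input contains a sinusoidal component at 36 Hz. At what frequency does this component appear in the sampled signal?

36 Hz mod fs = 14 Hz.
14 Hz > fs/2 = 11 Hz, folds to fs − 14 Hz = 8 Hz.

8 Hz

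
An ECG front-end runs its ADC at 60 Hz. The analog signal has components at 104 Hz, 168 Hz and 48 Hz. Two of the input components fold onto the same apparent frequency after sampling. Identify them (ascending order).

fs/2 = 30 Hz.
104 Hz mod fs = 44 Hz.
44 Hz > fs/2 = 30 Hz, folds to fs − 44 Hz = 16 Hz.
168 Hz mod fs = 48 Hz.
48 Hz > fs/2 = 30 Hz, folds to fs − 48 Hz = 12 Hz.
48 Hz > fs/2 = 30 Hz, folds to fs − 48 Hz = 12 Hz.
48 Hz and 168 Hz both map to 12 Hz.

48 Hz, 168 Hz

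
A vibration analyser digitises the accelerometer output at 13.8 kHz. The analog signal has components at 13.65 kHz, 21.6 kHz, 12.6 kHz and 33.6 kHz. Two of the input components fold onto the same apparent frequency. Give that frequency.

6 kHz

fs/2 = 6.9 kHz.
13.65 kHz > fs/2 = 6.9 kHz, folds to fs − 13.65 kHz = 0.15 kHz.
21.6 kHz mod fs = 7.8 kHz.
7.8 kHz > fs/2 = 6.9 kHz, folds to fs − 7.8 kHz = 6 kHz.
12.6 kHz > fs/2 = 6.9 kHz, folds to fs − 12.6 kHz = 1.2 kHz.
33.6 kHz mod fs = 6 kHz.
6 kHz ≤ fs/2 = 6.9 kHz, appears at 6 kHz.
21.6 kHz and 33.6 kHz both map to 6 kHz.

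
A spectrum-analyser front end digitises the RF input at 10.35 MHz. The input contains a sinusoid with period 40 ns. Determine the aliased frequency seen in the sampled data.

T = 40 ns → f = 1/T = 25 MHz.
25 MHz mod fs = 4.3 MHz.
4.3 MHz ≤ fs/2 = 5.175 MHz, appears at 4.3 MHz.

4.3 MHz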